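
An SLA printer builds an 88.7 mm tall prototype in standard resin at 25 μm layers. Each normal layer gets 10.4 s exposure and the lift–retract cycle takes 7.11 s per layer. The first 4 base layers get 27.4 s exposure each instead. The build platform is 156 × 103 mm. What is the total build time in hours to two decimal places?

Layers = ⌈88.7/0.025⌉ = 3548.
Base layers = 4 × (27.4 + 7.11) = 138.04 s.
Normal layers = 3544 × (10.4 + 7.11), so 62055.44 s.
Total = 138.04 + 62055.44 = 62193.48 s = 17.28 hours.

17.28 hours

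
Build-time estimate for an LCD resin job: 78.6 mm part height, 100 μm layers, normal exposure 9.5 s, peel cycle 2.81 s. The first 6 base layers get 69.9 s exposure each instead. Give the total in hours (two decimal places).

Layers = ⌈78.6/0.1⌉ = 786.
Burn-in layers = 6 × (69.9 + 2.81) = 436.26 s.
Remaining layers = 780 × (9.5 + 2.81) = 9601.8 s.
Sum: 436.26 + 9601.8 = 10038.06 s → 2.79 hours.

2.79 hours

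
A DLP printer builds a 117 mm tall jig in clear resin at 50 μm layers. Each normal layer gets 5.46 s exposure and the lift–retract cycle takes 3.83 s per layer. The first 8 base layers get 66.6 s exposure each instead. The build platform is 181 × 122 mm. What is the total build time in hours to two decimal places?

Number of layers: 117 / 0.05 → 2340 (rounded up).
Bottom layers = 8 × (66.6 + 3.83) = 563.44 s.
Remaining layers: 2332 × (5.46 + 3.83) → 21664.28 s.
Sum: 563.44 + 21664.28 = 22227.72 s → 6.17 hours.

6.17 hours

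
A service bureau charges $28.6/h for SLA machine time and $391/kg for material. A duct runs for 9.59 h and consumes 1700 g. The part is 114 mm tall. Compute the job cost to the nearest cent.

Time charge = 28.6 × 9.59, so $274.274.
Feedstock cost: 391 × 1700/1000 → $664.70.
Total = 274.274 + 664.70 = 938.974 ≈ $938.97.

$938.97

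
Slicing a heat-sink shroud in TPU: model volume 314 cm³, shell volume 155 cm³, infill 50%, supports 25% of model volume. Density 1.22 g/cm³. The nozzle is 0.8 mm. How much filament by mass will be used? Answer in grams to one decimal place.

Infill region = 314 − 155 = 159 cm³.
Infill volume = 0.50 × 159 = 79.5 cm³.
Support = 0.25 × 314, so 78.5 cm³.
Deposited volume = 155 + 79.5 + 78.5 = 313 cm³.
Mass: 313 × 1.22 → 381.86 g.

381.9 g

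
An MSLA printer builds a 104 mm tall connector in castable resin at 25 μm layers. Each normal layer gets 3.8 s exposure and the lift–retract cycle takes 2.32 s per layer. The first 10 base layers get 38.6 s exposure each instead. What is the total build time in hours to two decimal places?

7.17 hours

Layer count = ceil(104 / 0.025) = 4160.
Burn-in layers: 10 × (38.6 + 2.32) → 409.2 s.
Normal layers = 4150 × (3.8 + 2.32) = 25398 s.
Total = 409.2 + 25398 = 25807.2 s = 7.17 hours.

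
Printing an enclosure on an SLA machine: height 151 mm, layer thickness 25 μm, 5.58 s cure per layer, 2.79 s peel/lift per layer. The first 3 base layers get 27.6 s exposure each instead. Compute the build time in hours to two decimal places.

14.06 hours

Number of layers: 151 / 0.025 → 6040 (rounded up).
Burn-in layers: 3 × (27.6 + 2.79) → 91.17 s.
Normal layers = 6037 × (5.58 + 2.79), so 50529.69 s.
Sum: 91.17 + 50529.69 = 50620.86 s → 14.06 hours.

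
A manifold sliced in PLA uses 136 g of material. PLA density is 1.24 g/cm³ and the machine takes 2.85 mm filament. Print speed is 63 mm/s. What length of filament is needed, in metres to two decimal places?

Extruded volume: 136/1.24 = 109.6774 cm³ (109677.4 mm³).
A = π r² = π × 1.425² = 6.3794 mm².
L = V/A = 109677.4/6.3794 = 17192.43 mm → 17.19 m.

17.19 m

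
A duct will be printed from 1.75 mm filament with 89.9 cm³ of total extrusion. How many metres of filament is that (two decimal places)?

37.38 m

Filament cross-section = π × (1.75/2)² = 2.4053 mm².
Length = 89.9 cm³ / 2.4053 mm² = 89900 / 2.4053 = 37375.8 mm = 37.38 m.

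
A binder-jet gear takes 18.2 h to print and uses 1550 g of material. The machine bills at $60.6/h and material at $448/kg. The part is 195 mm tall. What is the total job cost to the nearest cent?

$1797.32

Machine-time cost = 60.6 × 18.2, so $1102.92.
Material charge: 448 × 1550/1000 → $694.40.
Job cost: 1102.92 + 694.40 = $1797.32.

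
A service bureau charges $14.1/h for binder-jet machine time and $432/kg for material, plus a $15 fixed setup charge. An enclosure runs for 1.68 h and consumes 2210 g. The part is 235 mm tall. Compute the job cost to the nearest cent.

$993.41

Machine cost = 14.1 × 1.68, so $23.688.
Material charge: 432 × 2210/1000 → $954.72.
Total = 23.688 + 954.72 + 15 = 993.408 ≈ $993.41.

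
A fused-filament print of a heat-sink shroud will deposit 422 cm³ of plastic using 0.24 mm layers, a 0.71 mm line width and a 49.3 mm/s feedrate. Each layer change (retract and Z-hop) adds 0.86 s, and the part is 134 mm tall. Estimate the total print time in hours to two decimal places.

14.09 hours

Bead cross-section = 0.24 × 0.71 = 0.1704 mm².
Total extruded path = 422000/0.1704 = 2476525.8 mm.
Print-move time = 2476525.8 / 49.3, so 50233.8 s.
Layers = ⌈134/0.24⌉ = 559.
Non-print overhead = 559 × 0.86 = 480.74 s.
Altogether 50233.8 + 480.74 = 50714.54 s, i.e. 14.09 hours.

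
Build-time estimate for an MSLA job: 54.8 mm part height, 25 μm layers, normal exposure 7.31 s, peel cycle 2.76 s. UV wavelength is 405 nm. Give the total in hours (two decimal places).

6.13 hours

Layer count = ceil(54.8 / 0.025) = 2192.
Cycle time = 7.31 + 2.76, so 10.07 s.
Build time: 2192 × 10.07 s = 22073.44 s, i.e. 6.13 hours.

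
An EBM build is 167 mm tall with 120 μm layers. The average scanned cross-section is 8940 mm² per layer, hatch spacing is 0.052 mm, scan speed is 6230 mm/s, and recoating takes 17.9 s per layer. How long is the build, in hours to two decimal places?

17.59 hours

Number of layers: 167 / 0.12 → 1392 (rounded up).
Per-layer scan distance = 8940 / 0.052 = 171923.1 mm.
Scan time per layer: 171923.1 / 6230 → 27.596 s.
Per-layer time = 27.596 + 17.9, so 45.496 s.
1392 layers × 45.496 s/layer = 63330.432 s, i.e. 17.59 hours.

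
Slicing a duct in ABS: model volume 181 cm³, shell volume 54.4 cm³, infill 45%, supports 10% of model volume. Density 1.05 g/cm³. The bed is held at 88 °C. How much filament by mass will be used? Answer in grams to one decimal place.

135.9 g

Volume inside the shell = 181 − 54.4, so 126.6 cm³.
Infill deposited = 0.45 × 126.6 = 56.97 cm³.
Support = 0.10 × 181 = 18.1 cm³.
Total printed volume = 54.4 + 56.97 + 18.1, so 129.47 cm³.
Mass: 129.47 × 1.05 → 135.9435 g.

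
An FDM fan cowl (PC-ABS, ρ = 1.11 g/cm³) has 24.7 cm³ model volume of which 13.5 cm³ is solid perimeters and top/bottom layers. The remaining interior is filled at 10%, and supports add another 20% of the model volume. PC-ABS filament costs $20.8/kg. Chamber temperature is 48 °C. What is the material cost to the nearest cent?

Interior volume: 24.7 − 13.5 → 11.2 cm³.
Infill deposited = 0.10 × 11.2, so 1.12 cm³.
Support = 0.20 × 24.7 = 4.94 cm³.
Total extruded = 13.5 + 1.12 + 4.94 = 19.56 cm³.
Mass: 19.56 × 1.11 → 21.7116 g.
Cost = 21.7116 g / 1000 × $20.8/kg = $0.45.

$0.45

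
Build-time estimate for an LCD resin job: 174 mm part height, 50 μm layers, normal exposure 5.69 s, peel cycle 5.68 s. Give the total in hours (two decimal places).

Layer count = ceil(174 / 0.05) = 3480.
Per-layer time = 5.69 + 5.68 = 11.37 s.
Build time: 3480 × 11.37 s = 39567.6 s, i.e. 10.99 hours.

10.99 hours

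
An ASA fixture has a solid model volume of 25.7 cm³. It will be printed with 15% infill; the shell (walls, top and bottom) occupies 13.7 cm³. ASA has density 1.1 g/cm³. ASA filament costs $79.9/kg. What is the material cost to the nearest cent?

Interior volume: 25.7 − 13.7 → 12 cm³.
Deposited infill: 0.15 × 12 → 1.8 cm³.
Deposited volume: 13.7 + 1.8 → 15.5 cm³.
Mass = 15.5 × 1.1 = 17.05 g.
Cost = 17.05 g / 1000 × $79.9/kg = $1.36.

$1.36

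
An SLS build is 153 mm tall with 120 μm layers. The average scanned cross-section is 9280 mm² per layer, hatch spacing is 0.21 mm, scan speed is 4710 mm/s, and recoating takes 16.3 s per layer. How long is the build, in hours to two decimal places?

Layers = ⌈153/0.12⌉ = 1275.
Per-layer scan distance = 9280 / 0.21, so 44190.5 mm.
Per-layer scan time = 44190.5 / 4710, so 9.3823 s.
Time per layer: 9.3823 + 16.3 → 25.6823 s.
Build time = 1275 × 25.6823 = 32744.9325 s = 9.10 hours.

9.10 hours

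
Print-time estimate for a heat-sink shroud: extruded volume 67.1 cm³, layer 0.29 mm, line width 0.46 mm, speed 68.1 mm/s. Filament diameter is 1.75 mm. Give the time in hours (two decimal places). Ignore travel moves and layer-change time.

2.05 hours

Bead cross-section = 0.29 × 0.46, so 0.1334 mm².
Total extruded path = 67100/0.1334 = 502998.5 mm.
Time extruding = 502998.5 / 68.1 = 7386.2 s.
Converting: 7386.2 s = 2.05 hours.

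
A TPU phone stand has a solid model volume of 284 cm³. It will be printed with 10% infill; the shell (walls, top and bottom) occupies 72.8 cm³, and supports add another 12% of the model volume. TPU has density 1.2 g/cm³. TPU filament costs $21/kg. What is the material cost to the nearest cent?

Infill region = 284 − 72.8 = 211.2 cm³.
Infill deposited: 0.10 × 211.2 → 21.12 cm³.
Support = 0.12 × 284, so 34.08 cm³.
Deposited volume: 72.8 + 21.12 + 34.08 → 128 cm³.
Mass: 128 × 1.2 → 153.6 g.
Cost = 153.6 g / 1000 × $21/kg = $3.23.

$3.23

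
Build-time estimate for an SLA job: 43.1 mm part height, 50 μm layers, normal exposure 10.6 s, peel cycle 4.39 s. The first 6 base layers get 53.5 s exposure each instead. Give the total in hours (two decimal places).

Layers = ⌈43.1/0.05⌉ = 862.
Bottom layers: 6 × (53.5 + 4.39) → 347.34 s.
Remaining layers = 856 × (10.6 + 4.39) = 12831.44 s.
Sum: 347.34 + 12831.44 = 13178.78 s → 3.66 hours.

3.66 hours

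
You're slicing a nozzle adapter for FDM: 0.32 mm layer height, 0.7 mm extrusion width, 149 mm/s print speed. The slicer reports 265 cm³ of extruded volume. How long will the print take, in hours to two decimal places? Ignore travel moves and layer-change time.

2.21 hours

Bead cross-section = 0.32 × 0.7 = 0.224 mm².
Path length: 265000 mm³ / 0.224 mm² → 1183035.7 mm.
Extrusion time: 1183035.7 / 149 → 7939.8 s.
Converting: 7939.8 s = 2.21 hours.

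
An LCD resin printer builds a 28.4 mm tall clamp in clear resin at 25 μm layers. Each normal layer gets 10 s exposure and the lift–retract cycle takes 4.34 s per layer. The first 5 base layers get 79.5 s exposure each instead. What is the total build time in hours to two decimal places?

Number of layers: 28.4 / 0.025 → 1136 (rounded up).
Bottom layers = 5 × (79.5 + 4.34) = 419.2 s.
Normal layers: 1131 × (10 + 4.34) → 16218.54 s.
Total = 419.2 + 16218.54 = 16637.74 s = 4.62 hours.

4.62 hours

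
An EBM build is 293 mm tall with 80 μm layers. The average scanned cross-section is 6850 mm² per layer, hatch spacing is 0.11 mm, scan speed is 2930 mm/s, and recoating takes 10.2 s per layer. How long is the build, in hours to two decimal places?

32.00 hours

Layer count = ceil(293 / 0.08) = 3663.
Per-layer scan distance = 6850 / 0.11 = 62272.7 mm.
Beam time per layer: 62272.7 / 2930 → 21.2535 s.
Layer cycle: 21.2535 + 10.2 → 31.4535 s.
Build time = 3663 × 31.4535 = 115214.1705 s = 32.00 hours.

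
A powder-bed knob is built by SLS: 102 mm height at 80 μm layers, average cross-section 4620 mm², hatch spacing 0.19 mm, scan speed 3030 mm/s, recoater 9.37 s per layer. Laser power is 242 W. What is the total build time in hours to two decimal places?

Number of layers: 102 / 0.08 → 1275 (rounded up).
Hatch length per layer = 4620 / 0.19 = 24315.8 mm.
Per-layer scan time: 24315.8 / 3030 → 8.025 s.
Layer cycle = 8.025 + 9.37, so 17.395 s.
Build time = 1275 × 17.395 = 22178.625 s = 6.16 hours.

6.16 hours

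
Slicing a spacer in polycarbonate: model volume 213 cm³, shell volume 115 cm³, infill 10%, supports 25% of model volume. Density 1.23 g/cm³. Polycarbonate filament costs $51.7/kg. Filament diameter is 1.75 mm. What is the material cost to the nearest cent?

$11.32

Infill region: 213 − 115 → 98 cm³.
Deposited infill: 0.10 × 98 → 9.8 cm³.
Support = 0.25 × 213, so 53.25 cm³.
Deposited volume: 115 + 9.8 + 53.25 → 178.05 cm³.
Mass = 178.05 × 1.23 = 219.0015 g.
Cost = 219.0015 g / 1000 × $51.7/kg = $11.32.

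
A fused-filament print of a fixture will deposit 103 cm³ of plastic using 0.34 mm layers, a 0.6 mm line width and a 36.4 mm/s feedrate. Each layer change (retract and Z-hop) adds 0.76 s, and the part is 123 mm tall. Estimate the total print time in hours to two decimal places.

Extrusion cross-section = 0.34 × 0.6 = 0.204 mm².
Toolpath length = 103 cm³ / 0.204 mm² = 103000 / 0.204 = 504902 mm.
Time extruding: 504902 / 36.4 → 13870.9 s.
Number of layers: 123 / 0.34 → 362 (rounded up).
Z-hop total = 362 × 0.76, so 275.12 s.
Altogether 13870.9 + 275.12 = 14146.02 s, i.e. 3.93 hours.

3.93 hours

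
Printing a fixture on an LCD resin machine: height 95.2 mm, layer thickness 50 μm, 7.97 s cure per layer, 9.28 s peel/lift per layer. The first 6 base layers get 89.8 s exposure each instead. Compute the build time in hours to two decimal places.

Number of layers: 95.2 / 0.05 → 1904 (rounded up).
Bottom layers = 6 × (89.8 + 9.28) = 594.48 s.
Normal layers = 1898 × (7.97 + 9.28), so 32740.5 s.
Sum: 594.48 + 32740.5 = 33334.98 s → 9.26 hours.

9.26 hours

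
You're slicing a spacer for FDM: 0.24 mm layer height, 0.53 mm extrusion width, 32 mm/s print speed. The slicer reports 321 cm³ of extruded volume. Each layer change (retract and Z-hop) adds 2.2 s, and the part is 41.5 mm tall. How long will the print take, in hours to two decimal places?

22.01 hours

Line area = 0.24 × 0.53, so 0.1272 mm².
Path length: 321000 mm³ / 0.1272 mm² → 2523584.9 mm.
Time extruding = 2523584.9 / 32, so 78862 s.
Layers = ⌈41.5/0.24⌉ = 173.
Z-hop total: 173 × 2.2 → 380.6 s.
Altogether 78862 + 380.6 = 79242.6 s, i.e. 22.01 hours.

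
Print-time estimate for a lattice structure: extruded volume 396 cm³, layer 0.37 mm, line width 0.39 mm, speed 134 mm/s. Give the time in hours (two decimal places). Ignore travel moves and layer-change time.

Line area = 0.37 × 0.39, so 0.1443 mm².
Toolpath length = 396 cm³ / 0.1443 mm² = 396000 / 0.1443 = 2744282.7 mm.
Extrusion time = 2744282.7 / 134, so 20479.7 s.
That's 20479.7 s → 5.69 hours.

5.69 hours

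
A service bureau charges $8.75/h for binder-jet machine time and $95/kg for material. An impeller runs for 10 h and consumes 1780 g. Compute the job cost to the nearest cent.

$256.60

Machine-time cost: 8.75 × 10 → $87.50.
Material charge = 95 × 1780/1000 = $169.10.
Job cost: 87.50 + 169.10 = $256.60.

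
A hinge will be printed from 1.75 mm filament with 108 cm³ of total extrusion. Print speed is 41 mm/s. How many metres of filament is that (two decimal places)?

44.90 m

Cross-section of 1.75 mm filament: π·(1.75/2)² = 2.4053 mm².
L = 108000 mm³ / 2.4053 mm² = 44900.84 mm, i.e. 44.90 m.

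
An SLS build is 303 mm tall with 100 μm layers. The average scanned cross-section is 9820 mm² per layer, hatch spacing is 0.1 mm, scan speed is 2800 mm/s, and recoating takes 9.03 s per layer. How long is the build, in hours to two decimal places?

37.12 hours

Number of layers: 303 / 0.1 → 3030 (rounded up).
Scan path per layer = 9820 / 0.1 = 98200 mm.
Laser time per layer = 98200 / 2800 = 35.0714 s.
Layer cycle = 35.0714 + 9.03, so 44.1014 s.
3030 layers × 44.1014 s/layer = 133627.242 s, i.e. 37.12 hours.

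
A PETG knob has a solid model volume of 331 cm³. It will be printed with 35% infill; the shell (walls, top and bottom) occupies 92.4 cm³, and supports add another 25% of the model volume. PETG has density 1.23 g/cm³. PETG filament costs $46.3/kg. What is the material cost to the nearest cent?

Interior volume = 331 − 92.4, so 238.6 cm³.
Infill deposited = 0.35 × 238.6, so 83.51 cm³.
Support = 0.25 × 331, so 82.75 cm³.
Total printed volume = 92.4 + 83.51 + 82.75, so 258.66 cm³.
Mass = 258.66 × 1.23 = 318.1518 g.
Cost = 318.1518 g / 1000 × $46.3/kg = $14.73.

$14.73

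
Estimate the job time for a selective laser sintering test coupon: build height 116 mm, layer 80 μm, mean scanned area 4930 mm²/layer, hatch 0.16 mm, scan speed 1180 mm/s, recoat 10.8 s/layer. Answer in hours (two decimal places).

Number of layers: 116 / 0.08 → 1450 (rounded up).
Per-layer scan distance = 4930 / 0.16 = 30812.5 mm.
Scan time per layer: 30812.5 / 1180 → 26.1123 s.
Per-layer time = 26.1123 + 10.8 = 36.9123 s.
Total: 1450 × 36.9123 s = 53522.835 s → 14.87 hours.

14.87 hours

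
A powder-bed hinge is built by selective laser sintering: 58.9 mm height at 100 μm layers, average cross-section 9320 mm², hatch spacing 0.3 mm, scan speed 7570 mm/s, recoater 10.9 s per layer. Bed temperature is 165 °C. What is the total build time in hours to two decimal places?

2.45 hours

Number of layers: 58.9 / 0.1 → 589 (rounded up).
Scan path per layer = 9320 / 0.3, so 31066.7 mm.
Laser time per layer = 31066.7 / 7570, so 4.1039 s.
Time per layer: 4.1039 + 10.9 → 15.0039 s.
Total: 589 × 15.0039 s = 8837.2971 s → 2.45 hours.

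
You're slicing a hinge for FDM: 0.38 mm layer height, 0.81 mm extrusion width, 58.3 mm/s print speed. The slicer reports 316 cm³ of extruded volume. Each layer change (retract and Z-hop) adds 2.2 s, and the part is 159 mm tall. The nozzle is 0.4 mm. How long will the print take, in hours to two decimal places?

Line area = 0.38 × 0.81 = 0.3078 mm².
Path length: 316000 mm³ / 0.3078 mm² → 1026640.7 mm.
Time extruding: 1026640.7 / 58.3 → 17609.6 s.
Layers = ⌈159/0.38⌉ = 419.
Z-hop total: 419 × 2.2 → 921.8 s.
Altogether 17609.6 + 921.8 = 18531.4 s, i.e. 5.15 hours.

5.15 hours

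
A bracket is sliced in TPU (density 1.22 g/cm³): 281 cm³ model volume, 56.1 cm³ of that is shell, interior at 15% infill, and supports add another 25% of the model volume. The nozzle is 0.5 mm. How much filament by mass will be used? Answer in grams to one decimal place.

195.3 g

Infill region = 281 − 56.1 = 224.9 cm³.
Infill volume = 0.15 × 224.9 = 33.735 cm³.
Support = 0.25 × 281, so 70.25 cm³.
Deposited volume = 56.1 + 33.735 + 70.25, so 160.085 cm³.
Mass = 160.085 × 1.22 = 195.3037 g.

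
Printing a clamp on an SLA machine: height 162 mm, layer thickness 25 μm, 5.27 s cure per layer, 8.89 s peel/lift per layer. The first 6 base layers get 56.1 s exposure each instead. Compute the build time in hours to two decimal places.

25.57 hours

Number of layers: 162 / 0.025 → 6480 (rounded up).
Bottom layers = 6 × (56.1 + 8.89) = 389.94 s.
Normal layers = 6474 × (5.27 + 8.89) = 91671.84 s.
Sum: 389.94 + 91671.84 = 92061.78 s → 25.57 hours.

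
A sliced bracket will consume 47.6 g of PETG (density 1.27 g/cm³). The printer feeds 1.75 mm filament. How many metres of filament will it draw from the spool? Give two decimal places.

15.58 m

Volume = 47.6 g / 1.27 g·cm⁻³ = 37.4803 cm³ = 37480.3 mm³.
Cross-section of 1.75 mm filament: π·(1.75/2)² = 2.4053 mm².
L = V/A = 37480.3/2.4053 = 15582.38 mm → 15.58 m.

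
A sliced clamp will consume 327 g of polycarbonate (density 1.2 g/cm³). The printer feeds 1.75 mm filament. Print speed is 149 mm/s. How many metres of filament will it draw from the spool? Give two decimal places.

Extruded volume: 327/1.2 = 272.5 cm³ (272500 mm³).
Cross-section of 1.75 mm filament: π·(1.75/2)² = 2.4053 mm².
Length = 272500 / 2.4053 = 113291.48 mm = 113.29 m.

113.29 m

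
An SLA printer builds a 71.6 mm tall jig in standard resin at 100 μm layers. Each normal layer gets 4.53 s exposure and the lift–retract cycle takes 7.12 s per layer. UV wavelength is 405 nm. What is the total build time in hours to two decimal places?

2.32 hours

Layer count = ceil(71.6 / 0.1) = 716.
Per-layer time = 4.53 + 7.12, so 11.65 s.
Build time: 716 × 11.65 s = 8341.4 s, i.e. 2.32 hours.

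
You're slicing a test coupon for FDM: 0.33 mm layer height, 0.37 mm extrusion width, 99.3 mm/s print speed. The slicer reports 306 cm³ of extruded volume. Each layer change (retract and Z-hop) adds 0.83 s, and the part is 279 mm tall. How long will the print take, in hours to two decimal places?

7.21 hours

Bead cross-section = 0.33 × 0.37 = 0.1221 mm².
Total extruded path = 306000/0.1221 = 2506142.5 mm.
Extrusion time = 2506142.5 / 99.3, so 25238.1 s.
Number of layers: 279 / 0.33 → 846 (rounded up).
Non-print overhead = 846 × 0.83 = 702.18 s.
Altogether 25238.1 + 702.18 = 25940.28 s, i.e. 7.21 hours.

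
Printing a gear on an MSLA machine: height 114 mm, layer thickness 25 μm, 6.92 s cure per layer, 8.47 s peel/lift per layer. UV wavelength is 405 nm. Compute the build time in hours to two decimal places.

19.49 hours

Layers = ⌈114/0.025⌉ = 4560.
Per-layer time = 6.92 + 8.47 = 15.39 s.
Total = 4560 × 15.39 = 70178.4 s = 19.49 hours.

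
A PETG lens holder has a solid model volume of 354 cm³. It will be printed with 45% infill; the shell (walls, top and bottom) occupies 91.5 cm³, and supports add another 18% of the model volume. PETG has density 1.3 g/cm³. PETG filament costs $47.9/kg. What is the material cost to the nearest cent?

$17.02

Infill region: 354 − 91.5 → 262.5 cm³.
Deposited infill: 0.45 × 262.5 → 118.125 cm³.
Support: 0.18 × 354 → 63.72 cm³.
Total extruded = 91.5 + 118.125 + 63.72 = 273.345 cm³.
Mass: 273.345 × 1.3 → 355.3485 g.
At $47.9/kg: 355.3485/1000 × 47.9 = $17.02.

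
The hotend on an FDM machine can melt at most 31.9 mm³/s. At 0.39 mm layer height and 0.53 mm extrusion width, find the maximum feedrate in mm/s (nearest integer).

Extrusion cross-section = 0.39 × 0.53, so 0.2067 mm².
Max speed = 31.9 / 0.2067 = 154.33 ≈ 154 mm/s.

154 mm/s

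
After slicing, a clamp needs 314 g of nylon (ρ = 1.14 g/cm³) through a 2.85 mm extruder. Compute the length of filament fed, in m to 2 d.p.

43.18 m

Extruded volume: 314/1.14 = 275.4386 cm³ (275438.6 mm³).
Filament cross-section = π × (2.85/2)² = 6.3794 mm².
Length = 275438.6 / 6.3794 = 43176.25 mm = 43.18 m.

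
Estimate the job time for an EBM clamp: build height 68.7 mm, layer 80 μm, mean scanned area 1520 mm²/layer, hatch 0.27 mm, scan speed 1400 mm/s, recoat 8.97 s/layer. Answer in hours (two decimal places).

3.10 hours

Layer count = ceil(68.7 / 0.08) = 859.
Per-layer scan distance = 1520 / 0.27, so 5629.6 mm.
Beam time per layer: 5629.6 / 1400 → 4.0211 s.
Layer cycle = 4.0211 + 8.97, so 12.9911 s.
Total: 859 × 12.9911 s = 11159.3549 s → 3.10 hours.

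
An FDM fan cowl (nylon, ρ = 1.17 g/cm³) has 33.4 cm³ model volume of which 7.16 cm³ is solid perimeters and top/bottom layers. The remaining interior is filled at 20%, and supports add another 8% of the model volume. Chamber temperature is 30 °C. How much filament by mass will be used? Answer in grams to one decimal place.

17.6 g

Interior volume = 33.4 − 7.16, so 26.24 cm³.
Infill deposited = 0.20 × 26.24 = 5.248 cm³.
Support = 0.08 × 33.4, so 2.672 cm³.
Deposited volume: 7.16 + 5.248 + 2.672 → 15.08 cm³.
Mass = 15.08 × 1.17, so 17.6436 g.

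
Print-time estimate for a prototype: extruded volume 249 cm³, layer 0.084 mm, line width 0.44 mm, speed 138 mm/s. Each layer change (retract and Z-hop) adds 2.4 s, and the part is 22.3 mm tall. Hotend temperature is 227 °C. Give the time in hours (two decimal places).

13.74 hours

Line area = 0.084 × 0.44 = 0.03696 mm².
Path length: 249000 mm³ / 0.03696 mm² → 6737013 mm.
Print-move time = 6737013 / 138 = 48818.9 s.
Number of layers: 22.3 / 0.084 → 266 (rounded up).
Layer-change overhead = 266 × 2.4 = 638.4 s.
Altogether 48818.9 + 638.4 = 49457.3 s, i.e. 13.74 hours.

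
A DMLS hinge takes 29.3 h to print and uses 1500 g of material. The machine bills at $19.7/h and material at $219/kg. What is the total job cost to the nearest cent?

$905.71

Machine cost = 19.7 × 29.3, so $577.21.
Material cost = 219 × 1500/1000, so $328.50.
Total = 577.21 + 328.50 = $905.71.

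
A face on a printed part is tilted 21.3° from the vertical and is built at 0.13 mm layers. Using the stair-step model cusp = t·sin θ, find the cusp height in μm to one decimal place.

47.2 μm

Cusp = layer height × sin(21.3°) = 0.13 × 0.3633 = 0.047229 mm = 47.2 μm.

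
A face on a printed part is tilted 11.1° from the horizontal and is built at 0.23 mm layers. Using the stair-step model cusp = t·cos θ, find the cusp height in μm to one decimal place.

cos(11.1°) = 0.9813, so cusp = 0.23 × 0.9813 = 0.225699 mm → 225.7 μm.

225.7 μm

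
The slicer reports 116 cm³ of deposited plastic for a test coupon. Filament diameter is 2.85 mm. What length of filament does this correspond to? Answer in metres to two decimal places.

18.18 m

A = π r² = π × 1.425² = 6.3794 mm².
L = 116000 mm³ / 6.3794 mm² = 18183.53 mm, i.e. 18.18 m.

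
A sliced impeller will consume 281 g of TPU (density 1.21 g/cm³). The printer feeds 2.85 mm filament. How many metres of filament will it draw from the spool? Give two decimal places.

36.40 m

Volume = 281 g / 1.21 g·cm⁻³ = 232.2314 cm³ = 232231.4 mm³.
A = π r² = π × 1.425² = 6.3794 mm².
Length = 232231.4 / 6.3794 = 36403.33 mm = 36.40 m.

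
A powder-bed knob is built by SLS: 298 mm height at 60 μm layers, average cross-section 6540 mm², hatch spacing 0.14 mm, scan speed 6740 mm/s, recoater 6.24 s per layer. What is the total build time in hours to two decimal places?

Layers = ⌈298/0.06⌉ = 4967.
Scan path per layer = 6540 / 0.14 = 46714.3 mm.
Per-layer scan time: 46714.3 / 6740 → 6.9309 s.
Layer cycle = 6.9309 + 6.24, so 13.1709 s.
Total: 4967 × 13.1709 s = 65419.8603 s → 18.17 hours.

18.17 hours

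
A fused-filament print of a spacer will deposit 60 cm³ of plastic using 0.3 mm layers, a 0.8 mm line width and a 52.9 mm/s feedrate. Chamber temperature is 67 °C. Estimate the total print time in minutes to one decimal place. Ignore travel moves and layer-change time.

Line area = 0.3 × 0.8, so 0.24 mm².
Path length: 60000 mm³ / 0.24 mm² → 250000 mm.
Extrusion time = 250000 / 52.9 = 4725.9 s.
Converting: 4725.9 s = 78.8 minutes.

78.8 minutes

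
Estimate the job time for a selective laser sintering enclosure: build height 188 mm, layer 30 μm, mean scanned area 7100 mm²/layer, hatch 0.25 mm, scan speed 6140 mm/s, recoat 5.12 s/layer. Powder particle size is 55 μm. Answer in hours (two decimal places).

Layer count = ceil(188 / 0.03) = 6267.
Hatch length per layer: 7100 / 0.25 → 28400 mm.
Scan time per layer: 28400 / 6140 → 4.6254 s.
Time per layer = 4.6254 + 5.12 = 9.7454 s.
Total: 6267 × 9.7454 s = 61074.4218 s → 16.97 hours.

16.97 hours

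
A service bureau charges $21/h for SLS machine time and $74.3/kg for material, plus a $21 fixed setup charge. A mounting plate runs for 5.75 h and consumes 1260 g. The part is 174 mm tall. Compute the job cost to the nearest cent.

$235.37

Time charge = 21 × 5.75, so $120.75.
Feedstock cost: 74.3 × 1260/1000 → $93.618.
Adding setup: 120.75 + 93.618 + 21 → 235.368 ≈ $235.37.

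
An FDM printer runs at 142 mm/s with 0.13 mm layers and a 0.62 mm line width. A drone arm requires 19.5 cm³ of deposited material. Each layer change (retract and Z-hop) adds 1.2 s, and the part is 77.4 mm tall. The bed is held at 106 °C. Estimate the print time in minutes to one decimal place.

Extrusion cross-section = 0.13 × 0.62, so 0.0806 mm².
Total extruded path = 19500/0.0806 = 241935.5 mm.
Time extruding: 241935.5 / 142 → 1703.8 s.
Layer count = ceil(77.4 / 0.13) = 596.
Layer-change overhead = 596 × 1.2, so 715.2 s.
Altogether 1703.8 + 715.2 = 2419 s, i.e. 40.3 minutes.

40.3 minutes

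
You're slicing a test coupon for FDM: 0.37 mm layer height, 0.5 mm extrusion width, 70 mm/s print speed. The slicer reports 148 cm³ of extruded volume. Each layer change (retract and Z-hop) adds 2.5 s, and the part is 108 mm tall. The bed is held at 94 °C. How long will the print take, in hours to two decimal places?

3.38 hours

Line area: 0.37 × 0.5 → 0.185 mm².
Total extruded path = 148000/0.185 = 800000 mm.
Extrusion time: 800000 / 70 → 11428.6 s.
Layer count = ceil(108 / 0.37) = 292.
Non-print overhead = 292 × 2.5 = 730 s.
Altogether 11428.6 + 730 = 12158.6 s, i.e. 3.38 hours.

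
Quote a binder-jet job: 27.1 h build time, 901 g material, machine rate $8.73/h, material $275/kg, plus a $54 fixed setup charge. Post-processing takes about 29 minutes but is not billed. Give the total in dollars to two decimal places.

$538.36

Machine cost = 8.73 × 27.1, so $236.583.
Material charge = 275 × 901/1000 = $247.775.
Adding setup: 236.583 + 247.775 + 54 → 538.358 ≈ $538.36.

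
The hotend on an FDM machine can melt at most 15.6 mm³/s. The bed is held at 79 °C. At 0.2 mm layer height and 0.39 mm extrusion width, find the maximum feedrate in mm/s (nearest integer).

200 mm/s

Bead cross-section = 0.2 × 0.39, so 0.078 mm².
v_max = Q/A = 15.6/0.078 = 200.00 mm/s → 200 mm/s.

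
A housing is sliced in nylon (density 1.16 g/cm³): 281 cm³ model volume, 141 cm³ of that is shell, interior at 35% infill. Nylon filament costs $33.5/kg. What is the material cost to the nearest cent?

Interior volume = 281 − 141 = 140 cm³.
Infill volume = 0.35 × 140 = 49 cm³.
Total extruded = 141 + 49 = 190 cm³.
Mass = 190 × 1.16 = 220.4 g.
Cost = 220.4 g / 1000 × $33.5/kg = $7.38.

$7.38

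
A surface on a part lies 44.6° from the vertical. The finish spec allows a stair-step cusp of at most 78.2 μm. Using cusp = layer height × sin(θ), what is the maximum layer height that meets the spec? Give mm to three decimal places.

t = h_c / sin θ = 0.0782 / 0.7022 = 0.111 mm.

0.111 mm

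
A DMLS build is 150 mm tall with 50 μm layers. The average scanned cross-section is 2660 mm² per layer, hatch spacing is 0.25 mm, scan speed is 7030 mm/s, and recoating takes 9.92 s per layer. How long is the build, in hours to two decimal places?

Layer count = ceil(150 / 0.05) = 3000.
Per-layer scan distance = 2660 / 0.25 = 10640 mm.
Laser time per layer = 10640 / 7030, so 1.5135 s.
Layer cycle: 1.5135 + 9.92 → 11.4335 s.
3000 layers × 11.4335 s/layer = 34300.5 s, i.e. 9.53 hours.

9.53 hours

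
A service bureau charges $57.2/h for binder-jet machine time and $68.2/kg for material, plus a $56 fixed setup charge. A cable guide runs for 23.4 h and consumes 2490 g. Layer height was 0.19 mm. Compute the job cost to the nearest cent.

$1564.30

Machine-time cost: 57.2 × 23.4 → $1338.48.
Material cost = 68.2 × 2490/1000, so $169.818.
Total = 1338.48 + 169.818 + 56 = 1564.298 ≈ $1564.30.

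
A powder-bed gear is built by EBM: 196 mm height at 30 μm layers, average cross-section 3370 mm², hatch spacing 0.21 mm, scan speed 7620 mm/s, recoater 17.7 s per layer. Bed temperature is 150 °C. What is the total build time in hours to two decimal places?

35.95 hours

Layer count = ceil(196 / 0.03) = 6534.
Hatch length per layer = 3370 / 0.21, so 16047.6 mm.
Beam time per layer = 16047.6 / 7620, so 2.106 s.
Time per layer = 2.106 + 17.7, so 19.806 s.
6534 layers × 19.806 s/layer = 129412.404 s, i.e. 35.95 hours.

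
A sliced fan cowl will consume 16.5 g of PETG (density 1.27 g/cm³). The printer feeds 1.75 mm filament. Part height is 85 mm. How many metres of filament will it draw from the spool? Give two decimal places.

5.40 m

Extruded volume: 16.5/1.27 = 12.9921 cm³ (12992.1 mm³).
Filament cross-section = π × (1.75/2)² = 2.4053 mm².
Length = 12992.1 / 2.4053 = 5401.45 mm = 5.40 m.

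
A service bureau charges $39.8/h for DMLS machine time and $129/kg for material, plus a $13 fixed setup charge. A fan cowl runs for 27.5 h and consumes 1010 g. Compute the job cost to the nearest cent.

$1237.79

Time charge: 39.8 × 27.5 → $1094.50.
Feedstock cost = 129 × 1010/1000 = $130.29.
Adding setup: 1094.50 + 130.29 + 13 → $1237.79.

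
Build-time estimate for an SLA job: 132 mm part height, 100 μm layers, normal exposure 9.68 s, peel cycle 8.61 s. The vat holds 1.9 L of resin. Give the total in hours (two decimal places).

Layer count = ceil(132 / 0.1) = 1320.
Per-layer time = 9.68 + 8.61, so 18.29 s.
Build time: 1320 × 18.29 s = 24142.8 s, i.e. 6.71 hours.

6.71 hours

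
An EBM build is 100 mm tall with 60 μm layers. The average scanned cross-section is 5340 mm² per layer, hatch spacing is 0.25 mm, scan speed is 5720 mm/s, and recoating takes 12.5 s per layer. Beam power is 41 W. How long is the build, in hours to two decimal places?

7.52 hours

Layer count = ceil(100 / 0.06) = 1667.
Scan path per layer: 5340 / 0.25 → 21360 mm.
Per-layer scan time = 21360 / 5720 = 3.7343 s.
Per-layer time: 3.7343 + 12.5 → 16.2343 s.
Total: 1667 × 16.2343 s = 27062.5781 s → 7.52 hours.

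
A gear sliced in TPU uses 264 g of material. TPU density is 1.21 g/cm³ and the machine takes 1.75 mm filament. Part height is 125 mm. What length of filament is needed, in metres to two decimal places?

Volume = 264 g / 1.21 g·cm⁻³ = 218.1818 cm³ = 218181.8 mm³.
A = π r² = π × 0.875² = 2.4053 mm².
Length = 218181.8 / 2.4053 = 90708.77 mm = 90.71 m.

90.71 m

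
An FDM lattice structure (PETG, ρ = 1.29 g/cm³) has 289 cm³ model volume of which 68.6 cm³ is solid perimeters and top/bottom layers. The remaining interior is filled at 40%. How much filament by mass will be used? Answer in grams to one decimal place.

202.2 g

Infill region: 289 − 68.6 → 220.4 cm³.
Infill deposited = 0.40 × 220.4 = 88.16 cm³.
Deposited volume = 68.6 + 88.16 = 156.76 cm³.
Mass: 156.76 × 1.29 → 202.2204 g.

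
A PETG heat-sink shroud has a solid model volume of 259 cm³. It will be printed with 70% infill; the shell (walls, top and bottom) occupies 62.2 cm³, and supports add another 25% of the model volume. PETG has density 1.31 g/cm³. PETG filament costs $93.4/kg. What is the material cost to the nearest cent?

Volume inside the shell = 259 − 62.2 = 196.8 cm³.
Infill volume: 0.70 × 196.8 → 137.76 cm³.
Support: 0.25 × 259 → 64.75 cm³.
Total printed volume: 62.2 + 137.76 + 64.75 → 264.71 cm³.
Mass = 264.71 × 1.31 = 346.7701 g.
Cost = 346.7701 g / 1000 × $93.4/kg = $32.39.

$32.39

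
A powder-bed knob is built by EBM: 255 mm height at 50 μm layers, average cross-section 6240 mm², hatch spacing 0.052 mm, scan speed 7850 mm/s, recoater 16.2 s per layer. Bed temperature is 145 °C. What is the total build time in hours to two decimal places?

Layer count = ceil(255 / 0.05) = 5100.
Per-layer scan distance = 6240 / 0.052, so 120000 mm.
Per-layer scan time = 120000 / 7850 = 15.2866 s.
Time per layer = 15.2866 + 16.2 = 31.4866 s.
Build time = 5100 × 31.4866 = 160581.66 s = 44.61 hours.

44.61 hours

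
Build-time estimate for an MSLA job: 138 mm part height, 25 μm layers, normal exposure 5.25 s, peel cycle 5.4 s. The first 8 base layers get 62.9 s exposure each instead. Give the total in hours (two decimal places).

Number of layers: 138 / 0.025 → 5520 (rounded up).
Burn-in layers = 8 × (62.9 + 5.4), so 546.4 s.
Normal layers = 5512 × (5.25 + 5.4), so 58702.8 s.
Sum: 546.4 + 58702.8 = 59249.2 s → 16.46 hours.

16.46 hours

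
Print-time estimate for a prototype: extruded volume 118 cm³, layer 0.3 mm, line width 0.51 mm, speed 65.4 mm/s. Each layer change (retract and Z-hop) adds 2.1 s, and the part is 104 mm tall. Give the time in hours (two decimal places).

Extrusion cross-section: 0.3 × 0.51 → 0.153 mm².
Path length: 118000 mm³ / 0.153 mm² → 771241.8 mm.
Extrusion time = 771241.8 / 65.4 = 11792.7 s.
Layers = ⌈104/0.3⌉ = 347.
Layer-change overhead = 347 × 2.1 = 728.7 s.
Total = 11792.7 + 728.7 = 12521.4 s = 3.48 hours.

3.48 hours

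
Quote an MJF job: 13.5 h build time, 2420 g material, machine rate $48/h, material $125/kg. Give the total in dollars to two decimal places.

$950.50

Time charge = 48 × 13.5 = $648.00.
Material charge = 125 × 2420/1000 = $302.50.
Total = 648.00 + 302.50 = $950.50.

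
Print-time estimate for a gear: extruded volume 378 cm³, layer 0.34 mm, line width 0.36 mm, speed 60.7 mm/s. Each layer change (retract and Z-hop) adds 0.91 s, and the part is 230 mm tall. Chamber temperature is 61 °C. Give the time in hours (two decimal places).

14.30 hours

Extrusion cross-section = 0.34 × 0.36, so 0.1224 mm².
Path length: 378000 mm³ / 0.1224 mm² → 3088235.3 mm.
Time extruding: 3088235.3 / 60.7 → 50877 s.
Layers = ⌈230/0.34⌉ = 677.
Non-print overhead = 677 × 0.91, so 616.07 s.
Total = 50877 + 616.07 = 51493.07 s = 14.30 hours.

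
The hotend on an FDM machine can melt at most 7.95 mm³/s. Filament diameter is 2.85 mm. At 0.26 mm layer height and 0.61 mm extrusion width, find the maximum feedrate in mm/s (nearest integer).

Bead cross-section = 0.26 × 0.61, so 0.1586 mm².
v_max = Q/A = 7.95/0.1586 = 50.13 mm/s → 50 mm/s.

50 mm/s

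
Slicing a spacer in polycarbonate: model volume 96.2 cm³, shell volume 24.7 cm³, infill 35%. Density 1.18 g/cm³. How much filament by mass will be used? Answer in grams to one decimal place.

58.7 g

Volume inside the shell = 96.2 − 24.7 = 71.5 cm³.
Infill volume: 0.35 × 71.5 → 25.025 cm³.
Total extruded: 24.7 + 25.025 → 49.725 cm³.
Mass = 49.725 × 1.18 = 58.6755 g.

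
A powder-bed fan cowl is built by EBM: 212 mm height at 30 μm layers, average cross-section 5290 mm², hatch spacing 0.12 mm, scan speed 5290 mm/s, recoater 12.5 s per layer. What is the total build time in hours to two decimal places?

40.90 hours

Layers = ⌈212/0.03⌉ = 7067.
Scan path per layer = 5290 / 0.12, so 44083.3 mm.
Scan time per layer = 44083.3 / 5290 = 8.3333 s.
Per-layer time = 8.3333 + 12.5, so 20.8333 s.
Build time = 7067 × 20.8333 = 147228.9311 s = 40.90 hours.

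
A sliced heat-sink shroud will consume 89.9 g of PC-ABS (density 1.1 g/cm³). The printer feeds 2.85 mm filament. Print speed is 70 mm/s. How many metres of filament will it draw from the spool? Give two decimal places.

12.81 m

Extruded volume: 89.9/1.1 = 81.7273 cm³ (81727.3 mm³).
A = π r² = π × 1.425² = 6.3794 mm².
Length = 81727.3 / 6.3794 = 12811.13 mm = 12.81 m.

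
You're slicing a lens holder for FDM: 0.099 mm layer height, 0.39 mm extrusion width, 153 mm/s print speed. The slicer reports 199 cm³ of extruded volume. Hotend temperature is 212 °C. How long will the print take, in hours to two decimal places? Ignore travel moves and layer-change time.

9.36 hours

Extrusion cross-section: 0.099 × 0.39 → 0.03861 mm².
Path length: 199000 mm³ / 0.03861 mm² → 5154105.2 mm.
Extrusion time: 5154105.2 / 153 → 33687 s.
That's 33687 s → 9.36 hours.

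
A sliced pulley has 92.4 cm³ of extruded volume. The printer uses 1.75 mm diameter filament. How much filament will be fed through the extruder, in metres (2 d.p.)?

38.42 m

Filament cross-section = π × (1.75/2)² = 2.4053 mm².
L = 92400 mm³ / 2.4053 mm² = 38415.17 mm, i.e. 38.42 m.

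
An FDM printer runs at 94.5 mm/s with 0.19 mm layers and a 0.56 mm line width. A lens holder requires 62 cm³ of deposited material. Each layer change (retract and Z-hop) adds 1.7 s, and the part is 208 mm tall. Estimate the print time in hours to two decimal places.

Extrusion cross-section: 0.19 × 0.56 → 0.1064 mm².
Path length: 62000 mm³ / 0.1064 mm² → 582706.8 mm.
Extrusion time = 582706.8 / 94.5 = 6166.2 s.
Number of layers: 208 / 0.19 → 1095 (rounded up).
Non-print overhead = 1095 × 1.7, so 1861.5 s.
Altogether 6166.2 + 1861.5 = 8027.7 s, i.e. 2.23 hours.

2.23 hours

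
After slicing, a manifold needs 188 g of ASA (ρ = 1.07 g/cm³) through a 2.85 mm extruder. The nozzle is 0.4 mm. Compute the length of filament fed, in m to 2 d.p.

27.54 m

Volume = 188 g / 1.07 g·cm⁻³ = 175.7009 cm³ = 175700.9 mm³.
A = π r² = π × 1.425² = 6.3794 mm².
L = V/A = 175700.9/6.3794 = 27541.92 mm → 27.54 m.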